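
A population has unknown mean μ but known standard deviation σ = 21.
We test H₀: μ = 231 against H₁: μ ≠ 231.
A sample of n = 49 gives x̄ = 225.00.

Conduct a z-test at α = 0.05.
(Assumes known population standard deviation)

Standard error: SE = σ/√n = 21/√49 = 3.0000
z-statistic: z = (x̄ - μ₀)/SE = (225.00 - 231)/3.0000 = -2.0000
Critical value: ±1.960
p-value = 0.0455
Decision: reject H₀

Answer: z = -2.0000, reject H₀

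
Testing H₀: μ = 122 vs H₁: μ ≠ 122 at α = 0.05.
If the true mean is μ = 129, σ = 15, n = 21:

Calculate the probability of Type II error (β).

SE = σ/√n = 15/√21 = 3.2733
Critical values: μ₀ ± z_0.025×SE = 122 ± 1.960×3.2733
Acceptance region: (115.5843, 128.4157)
Under H₁ (μ = 129): z_high = (128.4157 - 129)/3.2733 = -0.1785, z_low = (115.5843 - 129)/3.2733 = -4.0985
β = P(not reject | H₁) = Φ(-0.1785) - Φ(-4.0985) ≈ 0.4291

Answer: β ≈ 0.4291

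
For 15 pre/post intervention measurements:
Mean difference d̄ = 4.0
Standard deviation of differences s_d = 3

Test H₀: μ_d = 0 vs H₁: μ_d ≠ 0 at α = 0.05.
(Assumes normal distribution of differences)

Answer: t = 5.1640, reject H₀

Derivation:
df = n - 1 = 14
SE = s_d/√n = 3/√15 = 0.7746
t = d̄/SE = 4.0/0.7746 = 5.1640
Critical value: t_{0.025,14} = ±2.145
p-value ≈ 0.0001
Decision: reject H₀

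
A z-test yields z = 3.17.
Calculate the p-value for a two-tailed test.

For z = 3.17:
p = 2×P(Z > |3.17|) = 2×(1 - Φ(3.17)) = 0.0015

Answer: p-value ≈ 0.0015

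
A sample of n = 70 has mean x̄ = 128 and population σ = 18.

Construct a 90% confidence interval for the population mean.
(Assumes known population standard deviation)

Answer: (124.4609, 131.5391)

Derivation:
Confidence level: 90%, α = 0.1
z_0.05 = 1.645
SE = σ/√n = 18/√70 = 2.1514
Margin of error = 1.645 × 2.1514 = 3.5391
CI: x̄ ± margin = 128 ± 3.5391
CI: (124.4609, 131.5391)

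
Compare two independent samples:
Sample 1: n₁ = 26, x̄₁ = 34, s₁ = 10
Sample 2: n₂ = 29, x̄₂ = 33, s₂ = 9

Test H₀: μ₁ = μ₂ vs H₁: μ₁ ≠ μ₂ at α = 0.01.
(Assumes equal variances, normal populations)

Answer: t = 0.3904, fail to reject H₀

Derivation:
Pooled variance: s²_p = [25×10² + 28×9²]/(53) = 89.9623
s_p = 9.4848
SE = s_p×√(1/n₁ + 1/n₂) = 9.4848×√(1/26 + 1/29) = 2.5617
t = (x̄₁ - x̄₂)/SE = (34 - 33)/2.5617 = 0.3904
df = 53, t-critical = ±2.672
Decision: fail to reject H₀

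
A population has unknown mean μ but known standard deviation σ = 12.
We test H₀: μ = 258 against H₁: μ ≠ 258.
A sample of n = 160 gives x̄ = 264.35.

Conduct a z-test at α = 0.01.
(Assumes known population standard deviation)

Answer: z = 6.6934, reject H₀

Derivation:
Standard error: SE = σ/√n = 12/√160 = 0.9487
z-statistic: z = (x̄ - μ₀)/SE = (264.35 - 258)/0.9487 = 6.6934
Critical value: ±2.576
p-value < 0.0001
Decision: reject H₀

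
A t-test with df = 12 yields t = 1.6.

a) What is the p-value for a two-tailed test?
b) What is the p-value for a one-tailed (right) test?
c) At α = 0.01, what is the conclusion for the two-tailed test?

Answer: a) 0.1356, b) 0.0678, c) fail to reject H₀

Derivation:
Using t-distribution with df = 12:
a) Two-tailed: p = 2×P(T > 1.6) = 0.1356
b) One-tailed: p = P(T > 1.6) = 0.0678
c) 0.1356 ≥ 0.01, fail to reject H₀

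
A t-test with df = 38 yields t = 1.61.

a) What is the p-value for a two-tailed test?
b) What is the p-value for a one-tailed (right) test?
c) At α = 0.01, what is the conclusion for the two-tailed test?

Using t-distribution with df = 38:
a) Two-tailed: p = 2×P(T > 1.61) = 0.1157
b) One-tailed: p = P(T > 1.61) = 0.0578
c) 0.1157 ≥ 0.01, fail to reject H₀

Answer: a) 0.1157, b) 0.0578, c) fail to reject H₀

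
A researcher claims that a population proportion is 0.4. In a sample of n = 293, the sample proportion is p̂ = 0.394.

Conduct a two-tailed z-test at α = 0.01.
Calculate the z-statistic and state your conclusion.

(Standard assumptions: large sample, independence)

Answer: z = -0.2096, fail to reject H₀

Derivation:
H₀: p = 0.4, H₁: p ≠ 0.4
Standard error: SE = √(p₀(1-p₀)/n) = √(0.4×0.6/293) = 0.028620
z-statistic: z = (p̂ - p₀)/SE = (0.394 - 0.4)/0.028620 = -0.2096
Critical value: z_0.005 = ±2.576
p-value = 0.8340
Decision: fail to reject H₀ at α = 0.01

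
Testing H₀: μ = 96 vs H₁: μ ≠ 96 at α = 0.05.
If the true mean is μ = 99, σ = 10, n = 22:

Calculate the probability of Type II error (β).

SE = σ/√n = 10/√22 = 2.1320
Critical values: μ₀ ± z_0.025×SE = 96 ± 1.960×2.1320
Acceptance region: (91.8213, 100.1787)
Under H₁ (μ = 99): z_high = (100.1787 - 99)/2.1320 = 0.5529, z_low = (91.8213 - 99)/2.1320 = -3.3671
β = P(not reject | H₁) = Φ(0.5529) - Φ(-3.3671) ≈ 0.7095

Answer: β ≈ 0.7095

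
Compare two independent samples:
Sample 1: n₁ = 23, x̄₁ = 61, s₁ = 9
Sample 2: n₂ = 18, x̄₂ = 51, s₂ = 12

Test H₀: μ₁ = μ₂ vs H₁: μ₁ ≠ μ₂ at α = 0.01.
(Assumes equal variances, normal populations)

Pooled variance: s²_p = [22×9² + 17×12²]/(39) = 108.4615
s_p = 10.4145
SE = s_p×√(1/n₁ + 1/n₂) = 10.4145×√(1/23 + 1/18) = 3.2774
t = (x̄₁ - x̄₂)/SE = (61 - 51)/3.2774 = 3.0512
df = 39, t-critical = ±2.708
Decision: reject H₀

Answer: t = 3.0512, reject H₀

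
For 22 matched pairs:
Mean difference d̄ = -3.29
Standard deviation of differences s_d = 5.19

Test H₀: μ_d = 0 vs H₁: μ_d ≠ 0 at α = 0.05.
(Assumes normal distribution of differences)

Answer: t = -2.9733, reject H₀

Derivation:
df = n - 1 = 21
SE = s_d/√n = 5.19/√22 = 1.1065
t = d̄/SE = -3.29/1.1065 = -2.9733
Critical value: t_{0.025,21} = ±2.080
p-value ≈ 0.0073
Decision: reject H₀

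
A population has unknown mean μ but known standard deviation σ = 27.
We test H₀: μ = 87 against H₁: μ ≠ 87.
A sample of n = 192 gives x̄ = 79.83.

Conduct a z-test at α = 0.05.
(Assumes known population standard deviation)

Answer: z = -3.6796, reject H₀

Derivation:
Standard error: SE = σ/√n = 27/√192 = 1.9486
z-statistic: z = (x̄ - μ₀)/SE = (79.83 - 87)/1.9486 = -3.6796
Critical value: ±1.960
p-value = 0.0002
Decision: reject H₀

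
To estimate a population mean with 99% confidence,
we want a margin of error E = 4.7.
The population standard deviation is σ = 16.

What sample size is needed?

Answer: n = 77

Derivation:
z_0.005 = 2.576
n = (z×σ/E)² = (2.576×16/4.7)²
n = 76.9017
Round up: n = 77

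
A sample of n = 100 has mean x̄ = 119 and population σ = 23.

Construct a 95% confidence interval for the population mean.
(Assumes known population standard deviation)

Confidence level: 95%, α = 0.05
z_0.025 = 1.960
SE = σ/√n = 23/√100 = 2.3000
Margin of error = 1.960 × 2.3000 = 4.5080
CI: x̄ ± margin = 119 ± 4.5080
CI: (114.4920, 123.5080)

Answer: (114.4920, 123.5080)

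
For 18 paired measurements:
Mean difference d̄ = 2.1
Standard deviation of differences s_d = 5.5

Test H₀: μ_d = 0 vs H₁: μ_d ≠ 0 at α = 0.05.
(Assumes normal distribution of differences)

Answer: t = 1.6199, fail to reject H₀

Derivation:
df = n - 1 = 17
SE = s_d/√n = 5.5/√18 = 1.2964
t = d̄/SE = 2.1/1.2964 = 1.6199
Critical value: t_{0.025,17} = ±2.110
p-value ≈ 0.1237
Decision: fail to reject H₀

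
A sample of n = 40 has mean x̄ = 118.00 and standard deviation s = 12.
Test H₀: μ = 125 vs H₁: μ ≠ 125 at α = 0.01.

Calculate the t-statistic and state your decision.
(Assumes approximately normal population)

Answer: t = -3.6893, reject H₀

Derivation:
df = n - 1 = 39
SE = s/√n = 12/√40 = 1.8974
t = (x̄ - μ₀)/SE = (118.00 - 125)/1.8974 = -3.6893
Critical value: t_{0.005,39} = ±2.708
p-value ≈ 0.0007
Decision: reject H₀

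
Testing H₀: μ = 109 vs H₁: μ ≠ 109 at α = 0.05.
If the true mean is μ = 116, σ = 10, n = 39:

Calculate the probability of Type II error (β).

SE = σ/√n = 10/√39 = 1.6013
Critical values: μ₀ ± z_0.025×SE = 109 ± 1.960×1.6013
Acceptance region: (105.8615, 112.1385)
Under H₁ (μ = 116): z_high = (112.1385 - 116)/1.6013 = -2.4115, z_low = (105.8615 - 116)/1.6013 = -6.3314
β = P(not reject | H₁) = Φ(-2.4115) - Φ(-6.3314) ≈ 0.0079

Answer: β ≈ 0.0079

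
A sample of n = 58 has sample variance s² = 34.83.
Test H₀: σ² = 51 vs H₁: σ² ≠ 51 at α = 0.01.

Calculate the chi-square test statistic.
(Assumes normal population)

Answer: χ² = 38.9276, fail to reject H₀

Derivation:
df = n - 1 = 57
χ² = (n-1)s²/σ₀² = 57×34.83/51 = 38.9276
Critical values: χ²_{0.995,57} = 33.248, χ²_{0.005,57} = 88.236
Rejection region: χ² < 33.248 or χ² > 88.236
Decision: fail to reject H₀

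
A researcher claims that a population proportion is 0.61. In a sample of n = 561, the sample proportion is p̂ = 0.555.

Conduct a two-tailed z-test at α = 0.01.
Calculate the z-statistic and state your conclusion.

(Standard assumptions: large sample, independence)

H₀: p = 0.61, H₁: p ≠ 0.61
Standard error: SE = √(p₀(1-p₀)/n) = √(0.61×0.39/561) = 0.020593
z-statistic: z = (p̂ - p₀)/SE = (0.555 - 0.61)/0.020593 = -2.6708
Critical value: z_0.005 = ±2.576
p-value = 0.0076
Decision: reject H₀ at α = 0.01

Answer: z = -2.6708, reject H₀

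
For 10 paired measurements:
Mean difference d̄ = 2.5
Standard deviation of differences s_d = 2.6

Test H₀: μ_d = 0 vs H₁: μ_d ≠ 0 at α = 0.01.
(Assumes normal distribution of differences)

Answer: t = 3.0406, fail to reject H₀

Derivation:
df = n - 1 = 9
SE = s_d/√n = 2.6/√10 = 0.8222
t = d̄/SE = 2.5/0.8222 = 3.0406
Critical value: t_{0.005,9} = ±3.250
p-value ≈ 0.0140
Decision: fail to reject H₀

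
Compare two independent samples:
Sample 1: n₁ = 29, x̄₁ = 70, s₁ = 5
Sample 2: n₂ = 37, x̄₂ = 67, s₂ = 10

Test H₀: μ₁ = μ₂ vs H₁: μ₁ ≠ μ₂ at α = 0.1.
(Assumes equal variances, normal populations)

Pooled variance: s²_p = [28×5² + 36×10²]/(64) = 67.1875
s_p = 8.1968
SE = s_p×√(1/n₁ + 1/n₂) = 8.1968×√(1/29 + 1/37) = 2.0329
t = (x̄₁ - x̄₂)/SE = (70 - 67)/2.0329 = 1.4757
df = 64, t-critical = ±1.669
Decision: fail to reject H₀

Answer: t = 1.4757, fail to reject H₀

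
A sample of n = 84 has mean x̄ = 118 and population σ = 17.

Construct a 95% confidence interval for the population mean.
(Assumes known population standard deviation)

Answer: (114.3644, 121.6356)

Derivation:
Confidence level: 95%, α = 0.05
z_0.025 = 1.960
SE = σ/√n = 17/√84 = 1.8549
Margin of error = 1.960 × 1.8549 = 3.6356
CI: x̄ ± margin = 118 ± 3.6356
CI: (114.3644, 121.6356)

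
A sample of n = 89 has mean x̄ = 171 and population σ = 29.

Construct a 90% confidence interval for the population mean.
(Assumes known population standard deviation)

Confidence level: 90%, α = 0.1
z_0.05 = 1.645
SE = σ/√n = 29/√89 = 3.0740
Margin of error = 1.645 × 3.0740 = 5.0567
CI: x̄ ± margin = 171 ± 5.0567
CI: (165.9433, 176.0567)

Answer: (165.9433, 176.0567)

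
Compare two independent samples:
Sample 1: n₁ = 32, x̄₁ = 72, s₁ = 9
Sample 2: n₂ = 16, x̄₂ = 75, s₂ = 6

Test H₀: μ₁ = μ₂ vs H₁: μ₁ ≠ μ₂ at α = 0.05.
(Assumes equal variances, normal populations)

Answer: t = -1.2031, fail to reject H₀

Derivation:
Pooled variance: s²_p = [31×9² + 15×6²]/(46) = 66.3261
s_p = 8.1441
SE = s_p×√(1/n₁ + 1/n₂) = 8.1441×√(1/32 + 1/16) = 2.4936
t = (x̄₁ - x̄₂)/SE = (72 - 75)/2.4936 = -1.2031
df = 46, t-critical = ±2.013
Decision: fail to reject H₀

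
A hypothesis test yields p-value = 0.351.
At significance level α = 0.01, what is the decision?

Answer: fail to reject H₀

Derivation:
Compare p-value to α:
0.351 ≥ 0.01
Decision: fail to reject H₀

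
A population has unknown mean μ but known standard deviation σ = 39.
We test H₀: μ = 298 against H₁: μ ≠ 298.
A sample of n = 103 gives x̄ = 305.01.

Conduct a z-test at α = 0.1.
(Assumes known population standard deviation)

Standard error: SE = σ/√n = 39/√103 = 3.8428
z-statistic: z = (x̄ - μ₀)/SE = (305.01 - 298)/3.8428 = 1.8242
Critical value: ±1.645
p-value = 0.0681
Decision: reject H₀

Answer: z = 1.8242, reject H₀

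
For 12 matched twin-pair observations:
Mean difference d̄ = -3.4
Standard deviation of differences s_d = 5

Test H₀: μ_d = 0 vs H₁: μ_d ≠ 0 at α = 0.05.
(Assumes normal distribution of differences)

df = n - 1 = 11
SE = s_d/√n = 5/√12 = 1.4434
t = d̄/SE = -3.4/1.4434 = -2.3555
Critical value: t_{0.025,11} = ±2.201
p-value ≈ 0.0381
Decision: reject H₀

Answer: t = -2.3555, reject H₀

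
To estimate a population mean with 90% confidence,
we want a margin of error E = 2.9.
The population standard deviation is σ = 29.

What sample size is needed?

z_0.05 = 1.645
n = (z×σ/E)² = (1.645×29/2.9)²
n = 270.6025
Round up: n = 271

Answer: n = 271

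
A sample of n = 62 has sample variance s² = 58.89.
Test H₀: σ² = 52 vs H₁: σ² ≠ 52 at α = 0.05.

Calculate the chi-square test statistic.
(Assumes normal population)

Answer: χ² = 69.0825, fail to reject H₀

Derivation:
df = n - 1 = 61
χ² = (n-1)s²/σ₀² = 61×58.89/52 = 69.0825
Critical values: χ²_{0.975,61} = 41.303, χ²_{0.025,61} = 84.476
Rejection region: χ² < 41.303 or χ² > 84.476
Decision: fail to reject H₀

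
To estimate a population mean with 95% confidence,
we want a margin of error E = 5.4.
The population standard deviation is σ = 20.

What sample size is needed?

Answer: n = 53

Derivation:
z_0.025 = 1.960
n = (z×σ/E)² = (1.960×20/5.4)²
n = 52.6968
Round up: n = 53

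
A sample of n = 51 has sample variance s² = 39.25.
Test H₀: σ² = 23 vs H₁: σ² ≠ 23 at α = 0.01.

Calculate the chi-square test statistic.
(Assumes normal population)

Answer: χ² = 85.3261, reject H₀

Derivation:
df = n - 1 = 50
χ² = (n-1)s²/σ₀² = 50×39.25/23 = 85.3261
Critical values: χ²_{0.995,50} = 27.991, χ²_{0.005,50} = 79.490
Rejection region: χ² < 27.991 or χ² > 79.490
Decision: reject H₀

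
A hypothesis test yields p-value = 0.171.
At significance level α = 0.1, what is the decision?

Answer: fail to reject H₀

Derivation:
Compare p-value to α:
0.171 ≥ 0.1
Decision: fail to reject H₀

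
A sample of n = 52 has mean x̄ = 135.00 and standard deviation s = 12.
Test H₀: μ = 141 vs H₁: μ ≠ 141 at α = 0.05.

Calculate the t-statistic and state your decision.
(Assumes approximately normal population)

df = n - 1 = 51
SE = s/√n = 12/√52 = 1.6641
t = (x̄ - μ₀)/SE = (135.00 - 141)/1.6641 = -3.6056
Critical value: t_{0.025,51} = ±2.008
p-value ≈ 0.0007
Decision: reject H₀

Answer: t = -3.6056, reject H₀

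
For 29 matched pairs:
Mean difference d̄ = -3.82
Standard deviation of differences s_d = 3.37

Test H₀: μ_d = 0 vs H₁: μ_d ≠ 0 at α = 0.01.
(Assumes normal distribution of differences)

df = n - 1 = 28
SE = s_d/√n = 3.37/√29 = 0.6258
t = d̄/SE = -3.82/0.6258 = -6.1042
Critical value: t_{0.005,28} = ±2.763
p-value < 0.0001
Decision: reject H₀

Answer: t = -6.1042, reject H₀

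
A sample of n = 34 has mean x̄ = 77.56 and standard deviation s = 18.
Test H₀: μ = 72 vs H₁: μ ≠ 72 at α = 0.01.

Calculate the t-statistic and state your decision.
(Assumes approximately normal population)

Answer: t = 1.8011, fail to reject H₀

Derivation:
df = n - 1 = 33
SE = s/√n = 18/√34 = 3.0870
t = (x̄ - μ₀)/SE = (77.56 - 72)/3.0870 = 1.8011
Critical value: t_{0.005,33} = ±2.733
p-value ≈ 0.0808
Decision: fail to reject H₀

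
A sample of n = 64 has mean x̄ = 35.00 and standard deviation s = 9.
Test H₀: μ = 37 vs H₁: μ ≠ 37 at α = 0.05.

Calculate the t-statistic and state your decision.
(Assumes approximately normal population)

df = n - 1 = 63
SE = s/√n = 9/√64 = 1.1250
t = (x̄ - μ₀)/SE = (35.00 - 37)/1.1250 = -1.7778
Critical value: t_{0.025,63} = ±1.998
p-value ≈ 0.0803
Decision: fail to reject H₀

Answer: t = -1.7778, fail to reject H₀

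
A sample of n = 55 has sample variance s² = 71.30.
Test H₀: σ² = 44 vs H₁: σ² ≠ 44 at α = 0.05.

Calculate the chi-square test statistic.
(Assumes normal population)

df = n - 1 = 54
χ² = (n-1)s²/σ₀² = 54×71.30/44 = 87.5045
Critical values: χ²_{0.975,54} = 35.586, χ²_{0.025,54} = 76.192
Rejection region: χ² < 35.586 or χ² > 76.192
Decision: reject H₀

Answer: χ² = 87.5045, reject H₀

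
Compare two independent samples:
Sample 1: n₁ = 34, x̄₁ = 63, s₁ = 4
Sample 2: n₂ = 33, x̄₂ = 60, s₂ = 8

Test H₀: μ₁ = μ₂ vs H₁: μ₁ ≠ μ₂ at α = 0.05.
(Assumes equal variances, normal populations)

Answer: t = 1.9501, fail to reject H₀

Derivation:
Pooled variance: s²_p = [33×4² + 32×8²]/(65) = 39.6308
s_p = 6.2953
SE = s_p×√(1/n₁ + 1/n₂) = 6.2953×√(1/34 + 1/33) = 1.5384
t = (x̄₁ - x̄₂)/SE = (63 - 60)/1.5384 = 1.9501
df = 65, t-critical = ±1.997
Decision: fail to reject H₀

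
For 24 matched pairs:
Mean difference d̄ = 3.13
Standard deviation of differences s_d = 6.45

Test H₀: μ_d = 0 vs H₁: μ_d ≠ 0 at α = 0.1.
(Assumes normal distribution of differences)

df = n - 1 = 23
SE = s_d/√n = 6.45/√24 = 1.3166
t = d̄/SE = 3.13/1.3166 = 2.3773
Critical value: t_{0.05,23} = ±1.714
p-value ≈ 0.0261
Decision: reject H₀

Answer: t = 2.3773, reject H₀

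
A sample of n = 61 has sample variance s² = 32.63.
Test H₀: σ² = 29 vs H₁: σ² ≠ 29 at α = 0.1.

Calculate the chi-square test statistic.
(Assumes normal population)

Answer: χ² = 67.5103, fail to reject H₀

Derivation:
df = n - 1 = 60
χ² = (n-1)s²/σ₀² = 60×32.63/29 = 67.5103
Critical values: χ²_{0.95,60} = 43.188, χ²_{0.05,60} = 79.082
Rejection region: χ² < 43.188 or χ² > 79.082
Decision: fail to reject H₀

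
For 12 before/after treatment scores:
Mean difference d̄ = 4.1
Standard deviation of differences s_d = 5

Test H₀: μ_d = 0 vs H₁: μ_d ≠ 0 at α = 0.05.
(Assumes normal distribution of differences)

Answer: t = 2.8405, reject H₀

Derivation:
df = n - 1 = 11
SE = s_d/√n = 5/√12 = 1.4434
t = d̄/SE = 4.1/1.4434 = 2.8405
Critical value: t_{0.025,11} = ±2.201
p-value ≈ 0.0161
Decision: reject H₀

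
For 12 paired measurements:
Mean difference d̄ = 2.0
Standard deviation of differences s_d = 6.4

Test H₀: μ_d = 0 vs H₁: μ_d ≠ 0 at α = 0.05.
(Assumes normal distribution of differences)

df = n - 1 = 11
SE = s_d/√n = 6.4/√12 = 1.8475
t = d̄/SE = 2.0/1.8475 = 1.0825
Critical value: t_{0.025,11} = ±2.201
p-value ≈ 0.3022
Decision: fail to reject H₀

Answer: t = 1.0825, fail to reject H₀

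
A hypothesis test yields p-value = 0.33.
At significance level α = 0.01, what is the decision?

Answer: fail to reject H₀

Derivation:
Compare p-value to α:
0.33 ≥ 0.01
Decision: fail to reject H₀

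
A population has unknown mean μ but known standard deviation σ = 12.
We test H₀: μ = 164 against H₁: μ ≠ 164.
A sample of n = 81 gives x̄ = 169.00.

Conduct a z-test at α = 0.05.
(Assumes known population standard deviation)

Answer: z = 3.7501, reject H₀

Derivation:
Standard error: SE = σ/√n = 12/√81 = 1.3333
z-statistic: z = (x̄ - μ₀)/SE = (169.00 - 164)/1.3333 = 3.7501
Critical value: ±1.960
p-value = 0.0002
Decision: reject H₀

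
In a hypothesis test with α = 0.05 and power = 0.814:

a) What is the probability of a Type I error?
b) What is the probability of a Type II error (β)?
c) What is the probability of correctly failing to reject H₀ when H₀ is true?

a) Type I error probability = α = 0.05
b) Power = P(reject H₀ | H₁ true) = 1 - β = 0.814, so Type II error probability = β = 1 - Power = 0.186
c) P(fail to reject H₀ | H₀ true) = 1 - α = 0.95

Answer: a) 0.05, b) 0.186, c) 0.95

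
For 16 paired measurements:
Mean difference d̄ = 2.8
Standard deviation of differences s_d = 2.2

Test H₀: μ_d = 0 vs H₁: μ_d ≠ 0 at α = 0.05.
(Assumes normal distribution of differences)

Answer: t = 5.0909, reject H₀

Derivation:
df = n - 1 = 15
SE = s_d/√n = 2.2/√16 = 0.5500
t = d̄/SE = 2.8/0.5500 = 5.0909
Critical value: t_{0.025,15} = ±2.131
p-value ≈ 0.0001
Decision: reject H₀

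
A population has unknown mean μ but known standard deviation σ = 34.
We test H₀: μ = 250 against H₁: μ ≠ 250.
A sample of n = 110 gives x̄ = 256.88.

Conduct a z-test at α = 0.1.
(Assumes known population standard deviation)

Standard error: SE = σ/√n = 34/√110 = 3.2418
z-statistic: z = (x̄ - μ₀)/SE = (256.88 - 250)/3.2418 = 2.1223
Critical value: ±1.645
p-value = 0.0338
Decision: reject H₀

Answer: z = 2.1223, reject H₀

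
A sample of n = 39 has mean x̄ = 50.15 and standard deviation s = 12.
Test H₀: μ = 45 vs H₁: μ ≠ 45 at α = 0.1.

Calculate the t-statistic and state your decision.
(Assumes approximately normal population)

df = n - 1 = 38
SE = s/√n = 12/√39 = 1.9215
t = (x̄ - μ₀)/SE = (50.15 - 45)/1.9215 = 2.6802
Critical value: t_{0.05,38} = ±1.686
p-value ≈ 0.0108
Decision: reject H₀

Answer: t = 2.6802, reject H₀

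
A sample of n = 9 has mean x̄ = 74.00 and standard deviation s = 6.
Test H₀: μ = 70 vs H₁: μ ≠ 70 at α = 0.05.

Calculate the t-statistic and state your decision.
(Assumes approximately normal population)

df = n - 1 = 8
SE = s/√n = 6/√9 = 2.0000
t = (x̄ - μ₀)/SE = (74.00 - 70)/2.0000 = 2.0000
Critical value: t_{0.025,8} = ±2.306
p-value ≈ 0.0805
Decision: fail to reject H₀

Answer: t = 2.0000, fail to reject H₀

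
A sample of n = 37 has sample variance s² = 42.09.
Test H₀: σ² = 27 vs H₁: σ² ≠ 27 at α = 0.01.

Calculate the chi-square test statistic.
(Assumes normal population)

Answer: χ² = 56.1200, fail to reject H₀

Derivation:
df = n - 1 = 36
χ² = (n-1)s²/σ₀² = 36×42.09/27 = 56.1200
Critical values: χ²_{0.995,36} = 17.887, χ²_{0.005,36} = 61.581
Rejection region: χ² < 17.887 or χ² > 61.581
Decision: fail to reject H₀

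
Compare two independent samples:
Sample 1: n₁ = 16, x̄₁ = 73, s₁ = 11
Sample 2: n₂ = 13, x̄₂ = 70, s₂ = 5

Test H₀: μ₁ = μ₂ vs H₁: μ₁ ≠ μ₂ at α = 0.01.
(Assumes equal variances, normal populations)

Pooled variance: s²_p = [15×11² + 12×5²]/(27) = 78.3333
s_p = 8.8506
SE = s_p×√(1/n₁ + 1/n₂) = 8.8506×√(1/16 + 1/13) = 3.3048
t = (x̄₁ - x̄₂)/SE = (73 - 70)/3.3048 = 0.9078
df = 27, t-critical = ±2.771
Decision: fail to reject H₀

Answer: t = 0.9078, fail to reject H₀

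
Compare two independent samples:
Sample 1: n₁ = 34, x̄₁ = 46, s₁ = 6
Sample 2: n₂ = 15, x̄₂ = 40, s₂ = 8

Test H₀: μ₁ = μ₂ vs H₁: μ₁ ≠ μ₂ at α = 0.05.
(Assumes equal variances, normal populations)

Pooled variance: s²_p = [33×6² + 14×8²]/(47) = 44.3404
s_p = 6.6589
SE = s_p×√(1/n₁ + 1/n₂) = 6.6589×√(1/34 + 1/15) = 2.0640
t = (x̄₁ - x̄₂)/SE = (46 - 40)/2.0640 = 2.9070
df = 47, t-critical = ±2.012
Decision: reject H₀

Answer: t = 2.9070, reject H₀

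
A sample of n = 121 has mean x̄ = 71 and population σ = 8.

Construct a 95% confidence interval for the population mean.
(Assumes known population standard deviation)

Confidence level: 95%, α = 0.05
z_0.025 = 1.960
SE = σ/√n = 8/√121 = 0.7273
Margin of error = 1.960 × 0.7273 = 1.4255
CI: x̄ ± margin = 71 ± 1.4255
CI: (69.5745, 72.4255)

Answer: (69.5745, 72.4255)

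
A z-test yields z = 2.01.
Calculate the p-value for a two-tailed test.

For z = 2.01:
p = 2×P(Z > |2.01|) = 2×(1 - Φ(2.01)) = 0.0444

Answer: p-value ≈ 0.0444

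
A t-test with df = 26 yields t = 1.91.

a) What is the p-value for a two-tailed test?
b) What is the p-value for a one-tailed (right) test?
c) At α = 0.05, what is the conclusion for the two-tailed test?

Answer: a) 0.0672, b) 0.0336, c) fail to reject H₀

Derivation:
Using t-distribution with df = 26:
a) Two-tailed: p = 2×P(T > 1.91) = 0.0672
b) One-tailed: p = P(T > 1.91) = 0.0336
c) 0.0672 ≥ 0.05, fail to reject H₀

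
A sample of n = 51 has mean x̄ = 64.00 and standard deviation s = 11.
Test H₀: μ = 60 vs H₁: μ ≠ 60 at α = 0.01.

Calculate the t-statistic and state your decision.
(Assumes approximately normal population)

df = n - 1 = 50
SE = s/√n = 11/√51 = 1.5403
t = (x̄ - μ₀)/SE = (64.00 - 60)/1.5403 = 2.5969
Critical value: t_{0.005,50} = ±2.678
p-value ≈ 0.0123
Decision: fail to reject H₀

Answer: t = 2.5969, fail to reject H₀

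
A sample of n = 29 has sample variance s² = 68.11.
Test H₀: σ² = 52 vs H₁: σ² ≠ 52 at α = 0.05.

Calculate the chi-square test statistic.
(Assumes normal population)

Answer: χ² = 36.6746, fail to reject H₀

Derivation:
df = n - 1 = 28
χ² = (n-1)s²/σ₀² = 28×68.11/52 = 36.6746
Critical values: χ²_{0.975,28} = 15.308, χ²_{0.025,28} = 44.461
Rejection region: χ² < 15.308 or χ² > 44.461
Decision: fail to reject H₀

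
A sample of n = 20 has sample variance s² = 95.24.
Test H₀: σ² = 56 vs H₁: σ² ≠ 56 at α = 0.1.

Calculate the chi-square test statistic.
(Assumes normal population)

df = n - 1 = 19
χ² = (n-1)s²/σ₀² = 19×95.24/56 = 32.3136
Critical values: χ²_{0.95,19} = 10.117, χ²_{0.05,19} = 30.144
Rejection region: χ² < 10.117 or χ² > 30.144
Decision: reject H₀

Answer: χ² = 32.3136, reject H₀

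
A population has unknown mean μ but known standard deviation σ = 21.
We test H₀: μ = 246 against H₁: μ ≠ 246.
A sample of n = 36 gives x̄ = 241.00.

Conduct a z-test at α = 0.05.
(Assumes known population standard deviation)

Answer: z = -1.4286, fail to reject H₀

Derivation:
Standard error: SE = σ/√n = 21/√36 = 3.5000
z-statistic: z = (x̄ - μ₀)/SE = (241.00 - 246)/3.5000 = -1.4286
Critical value: ±1.960
p-value = 0.1531
Decision: fail to reject H₀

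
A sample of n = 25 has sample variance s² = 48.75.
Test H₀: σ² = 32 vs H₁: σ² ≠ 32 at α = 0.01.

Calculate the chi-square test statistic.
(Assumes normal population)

df = n - 1 = 24
χ² = (n-1)s²/σ₀² = 24×48.75/32 = 36.5625
Critical values: χ²_{0.995,24} = 9.886, χ²_{0.005,24} = 45.559
Rejection region: χ² < 9.886 or χ² > 45.559
Decision: fail to reject H₀

Answer: χ² = 36.5625, fail to reject H₀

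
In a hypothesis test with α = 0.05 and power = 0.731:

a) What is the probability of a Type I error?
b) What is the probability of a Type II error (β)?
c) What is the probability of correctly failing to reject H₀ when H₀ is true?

a) Type I error probability = α = 0.05
b) Power = P(reject H₀ | H₁ true) = 1 - β = 0.731, so Type II error probability = β = 1 - Power = 0.269
c) P(fail to reject H₀ | H₀ true) = 1 - α = 0.95

Answer: a) 0.05, b) 0.269, c) 0.95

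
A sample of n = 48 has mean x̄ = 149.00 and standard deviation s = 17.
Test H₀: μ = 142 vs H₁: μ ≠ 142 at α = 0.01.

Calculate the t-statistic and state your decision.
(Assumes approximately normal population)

Answer: t = 2.8528, reject H₀

Derivation:
df = n - 1 = 47
SE = s/√n = 17/√48 = 2.4537
t = (x̄ - μ₀)/SE = (149.00 - 142)/2.4537 = 2.8528
Critical value: t_{0.005,47} = ±2.685
p-value ≈ 0.0064
Decision: reject H₀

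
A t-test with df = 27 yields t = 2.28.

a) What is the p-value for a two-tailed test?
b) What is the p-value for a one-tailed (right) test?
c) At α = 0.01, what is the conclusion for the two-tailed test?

Answer: a) 0.0307, b) 0.0154, c) fail to reject H₀

Derivation:
Using t-distribution with df = 27:
a) Two-tailed: p = 2×P(T > 2.28) = 0.0307
b) One-tailed: p = P(T > 2.28) = 0.0154
c) 0.0307 ≥ 0.01, fail to reject H₀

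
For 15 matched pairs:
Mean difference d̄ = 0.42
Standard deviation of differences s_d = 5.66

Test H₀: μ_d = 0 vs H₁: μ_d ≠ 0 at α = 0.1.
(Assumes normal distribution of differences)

Answer: t = 0.2874, fail to reject H₀

Derivation:
df = n - 1 = 14
SE = s_d/√n = 5.66/√15 = 1.4614
t = d̄/SE = 0.42/1.4614 = 0.2874
Critical value: t_{0.05,14} = ±1.761
p-value ≈ 0.7780
Decision: fail to reject H₀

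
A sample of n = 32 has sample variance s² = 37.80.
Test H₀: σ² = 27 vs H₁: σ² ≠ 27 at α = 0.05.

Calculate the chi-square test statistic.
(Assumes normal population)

Answer: χ² = 43.4000, fail to reject H₀

Derivation:
df = n - 1 = 31
χ² = (n-1)s²/σ₀² = 31×37.80/27 = 43.4000
Critical values: χ²_{0.975,31} = 17.539, χ²_{0.025,31} = 48.232
Rejection region: χ² < 17.539 or χ² > 48.232
Decision: fail to reject H₀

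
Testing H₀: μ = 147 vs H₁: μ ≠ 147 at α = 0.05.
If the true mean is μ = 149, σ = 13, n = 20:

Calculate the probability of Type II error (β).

Answer: β ≈ 0.8943

Derivation:
SE = σ/√n = 13/√20 = 2.9069
Critical values: μ₀ ± z_0.025×SE = 147 ± 1.960×2.9069
Acceptance region: (141.3025, 152.6975)
Under H₁ (μ = 149): z_high = (152.6975 - 149)/2.9069 = 1.2720, z_low = (141.3025 - 149)/2.9069 = -2.6480
β = P(not reject | H₁) = Φ(1.2720) - Φ(-2.6480) ≈ 0.8943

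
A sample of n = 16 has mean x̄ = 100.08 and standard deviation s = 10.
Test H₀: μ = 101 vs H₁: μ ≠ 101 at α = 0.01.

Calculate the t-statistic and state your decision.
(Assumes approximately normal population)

df = n - 1 = 15
SE = s/√n = 10/√16 = 2.5000
t = (x̄ - μ₀)/SE = (100.08 - 101)/2.5000 = -0.3680
Critical value: t_{0.005,15} = ±2.947
p-value ≈ 0.7180
Decision: fail to reject H₀

Answer: t = -0.3680, fail to reject H₀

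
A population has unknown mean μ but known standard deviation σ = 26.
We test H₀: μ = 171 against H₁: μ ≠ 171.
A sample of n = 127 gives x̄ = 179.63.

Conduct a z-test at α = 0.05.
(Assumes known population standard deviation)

Standard error: SE = σ/√n = 26/√127 = 2.3071
z-statistic: z = (x̄ - μ₀)/SE = (179.63 - 171)/2.3071 = 3.7406
Critical value: ±1.960
p-value = 0.0002
Decision: reject H₀

Answer: z = 3.7406, reject H₀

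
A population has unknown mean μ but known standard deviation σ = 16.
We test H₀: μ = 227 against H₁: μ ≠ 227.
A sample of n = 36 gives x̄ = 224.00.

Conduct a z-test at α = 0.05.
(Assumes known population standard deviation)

Answer: z = -1.1250, fail to reject H₀

Derivation:
Standard error: SE = σ/√n = 16/√36 = 2.6667
z-statistic: z = (x̄ - μ₀)/SE = (224.00 - 227)/2.6667 = -1.1250
Critical value: ±1.960
p-value = 0.2606
Decision: fail to reject H₀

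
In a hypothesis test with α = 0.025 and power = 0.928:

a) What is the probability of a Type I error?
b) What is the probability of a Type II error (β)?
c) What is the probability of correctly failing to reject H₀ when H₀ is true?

a) Type I error probability = α = 0.025
b) Power = P(reject H₀ | H₁ true) = 1 - β = 0.928, so Type II error probability = β = 1 - Power = 0.072
c) P(fail to reject H₀ | H₀ true) = 1 - α = 0.975

Answer: a) 0.025, b) 0.072, c) 0.975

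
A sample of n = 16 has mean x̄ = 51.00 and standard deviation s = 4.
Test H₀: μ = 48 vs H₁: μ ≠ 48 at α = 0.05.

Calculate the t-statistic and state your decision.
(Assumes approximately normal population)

df = n - 1 = 15
SE = s/√n = 4/√16 = 1.0000
t = (x̄ - μ₀)/SE = (51.00 - 48)/1.0000 = 3.0000
Critical value: t_{0.025,15} = ±2.131
p-value ≈ 0.0090
Decision: reject H₀

Answer: t = 3.0000, reject H₀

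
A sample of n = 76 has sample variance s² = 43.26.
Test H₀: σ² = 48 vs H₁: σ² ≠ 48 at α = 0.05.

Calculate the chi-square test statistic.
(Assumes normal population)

Answer: χ² = 67.5938, fail to reject H₀

Derivation:
df = n - 1 = 75
χ² = (n-1)s²/σ₀² = 75×43.26/48 = 67.5938
Critical values: χ²_{0.975,75} = 52.942, χ²_{0.025,75} = 100.839
Rejection region: χ² < 52.942 or χ² > 100.839
Decision: fail to reject H₀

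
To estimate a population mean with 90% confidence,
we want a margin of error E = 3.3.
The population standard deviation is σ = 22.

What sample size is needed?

z_0.05 = 1.645
n = (z×σ/E)² = (1.645×22/3.3)²
n = 120.2678
Round up: n = 121

Answer: n = 121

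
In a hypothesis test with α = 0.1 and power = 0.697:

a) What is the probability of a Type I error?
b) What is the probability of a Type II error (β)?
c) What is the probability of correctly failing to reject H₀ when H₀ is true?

Answer: a) 0.1, b) 0.303, c) 0.9

Derivation:
a) Type I error probability = α = 0.1
b) Power = P(reject H₀ | H₁ true) = 1 - β = 0.697, so Type II error probability = β = 1 - Power = 0.303
c) P(fail to reject H₀ | H₀ true) = 1 - α = 0.9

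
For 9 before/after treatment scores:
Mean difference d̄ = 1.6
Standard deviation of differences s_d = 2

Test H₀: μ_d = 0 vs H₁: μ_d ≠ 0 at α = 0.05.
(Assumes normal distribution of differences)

df = n - 1 = 8
SE = s_d/√n = 2/√9 = 0.6667
t = d̄/SE = 1.6/0.6667 = 2.3999
Critical value: t_{0.025,8} = ±2.306
p-value ≈ 0.0432
Decision: reject H₀

Answer: t = 2.3999, reject H₀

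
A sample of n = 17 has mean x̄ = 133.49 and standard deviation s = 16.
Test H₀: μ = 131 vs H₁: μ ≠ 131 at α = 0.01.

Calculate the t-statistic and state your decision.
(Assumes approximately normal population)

Answer: t = 0.6417, fail to reject H₀

Derivation:
df = n - 1 = 16
SE = s/√n = 16/√17 = 3.8806
t = (x̄ - μ₀)/SE = (133.49 - 131)/3.8806 = 0.6417
Critical value: t_{0.005,16} = ±2.921
p-value ≈ 0.5302
Decision: fail to reject H₀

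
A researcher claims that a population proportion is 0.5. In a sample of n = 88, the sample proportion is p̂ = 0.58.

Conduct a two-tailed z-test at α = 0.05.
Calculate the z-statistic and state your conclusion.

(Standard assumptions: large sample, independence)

Answer: z = 1.5009, fail to reject H₀

Derivation:
H₀: p = 0.5, H₁: p ≠ 0.5
Standard error: SE = √(p₀(1-p₀)/n) = √(0.5×0.5/88) = 0.053300
z-statistic: z = (p̂ - p₀)/SE = (0.58 - 0.5)/0.053300 = 1.5009
Critical value: z_0.025 = ±1.960
p-value = 0.1334
Decision: fail to reject H₀ at α = 0.05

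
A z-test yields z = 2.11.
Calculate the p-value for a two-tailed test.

For z = 2.11:
p = 2×P(Z > |2.11|) = 2×(1 - Φ(2.11)) = 0.0349

Answer: p-value ≈ 0.0349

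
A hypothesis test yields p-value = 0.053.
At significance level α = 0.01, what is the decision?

Answer: fail to reject H₀

Derivation:
Compare p-value to α:
0.053 ≥ 0.01
Decision: fail to reject H₀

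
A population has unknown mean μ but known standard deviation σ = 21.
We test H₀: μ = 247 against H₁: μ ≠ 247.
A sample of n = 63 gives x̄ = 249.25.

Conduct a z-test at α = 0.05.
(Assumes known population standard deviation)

Answer: z = 0.8504, fail to reject H₀

Derivation:
Standard error: SE = σ/√n = 21/√63 = 2.6458
z-statistic: z = (x̄ - μ₀)/SE = (249.25 - 247)/2.6458 = 0.8504
Critical value: ±1.960
p-value = 0.3951
Decision: fail to reject H₀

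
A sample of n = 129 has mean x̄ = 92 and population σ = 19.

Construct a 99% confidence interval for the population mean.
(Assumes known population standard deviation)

Answer: (87.6906, 96.3094)

Derivation:
Confidence level: 99%, α = 0.01
z_0.005 = 2.576
SE = σ/√n = 19/√129 = 1.6729
Margin of error = 2.576 × 1.6729 = 4.3094
CI: x̄ ± margin = 92 ± 4.3094
CI: (87.6906, 96.3094)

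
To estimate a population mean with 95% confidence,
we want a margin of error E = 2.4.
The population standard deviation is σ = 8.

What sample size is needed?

z_0.025 = 1.960
n = (z×σ/E)² = (1.960×8/2.4)²
n = 42.6844
Round up: n = 43

Answer: n = 43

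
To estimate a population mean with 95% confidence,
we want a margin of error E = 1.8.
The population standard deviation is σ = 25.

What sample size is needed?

Answer: n = 742

Derivation:
z_0.025 = 1.960
n = (z×σ/E)² = (1.960×25/1.8)²
n = 741.0494
Round up: n = 742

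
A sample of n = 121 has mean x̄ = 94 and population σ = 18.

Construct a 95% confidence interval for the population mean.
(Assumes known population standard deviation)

Confidence level: 95%, α = 0.05
z_0.025 = 1.960
SE = σ/√n = 18/√121 = 1.6364
Margin of error = 1.960 × 1.6364 = 3.2073
CI: x̄ ± margin = 94 ± 3.2073
CI: (90.7927, 97.2073)

Answer: (90.7927, 97.2073)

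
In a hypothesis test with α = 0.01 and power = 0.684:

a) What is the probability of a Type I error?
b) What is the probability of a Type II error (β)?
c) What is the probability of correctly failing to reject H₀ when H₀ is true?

Answer: a) 0.01, b) 0.316, c) 0.99

Derivation:
a) Type I error probability = α = 0.01
b) Power = P(reject H₀ | H₁ true) = 1 - β = 0.684, so Type II error probability = β = 1 - Power = 0.316
c) P(fail to reject H₀ | H₀ true) = 1 - α = 0.99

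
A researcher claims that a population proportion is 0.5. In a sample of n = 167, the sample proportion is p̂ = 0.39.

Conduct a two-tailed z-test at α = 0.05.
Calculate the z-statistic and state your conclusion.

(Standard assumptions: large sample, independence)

Answer: z = -2.8430, reject H₀

Derivation:
H₀: p = 0.5, H₁: p ≠ 0.5
Standard error: SE = √(p₀(1-p₀)/n) = √(0.5×0.5/167) = 0.038691
z-statistic: z = (p̂ - p₀)/SE = (0.39 - 0.5)/0.038691 = -2.8430
Critical value: z_0.025 = ±1.960
p-value = 0.0045
Decision: reject H₀ at α = 0.05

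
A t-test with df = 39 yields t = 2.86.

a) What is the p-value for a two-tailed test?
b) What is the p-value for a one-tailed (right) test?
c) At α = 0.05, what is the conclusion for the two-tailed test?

Using t-distribution with df = 39:
a) Two-tailed: p = 2×P(T > 2.86) = 0.0068
b) One-tailed: p = P(T > 2.86) = 0.0034
c) 0.0068 < 0.05, reject H₀

Answer: a) 0.0068, b) 0.0034, c) reject H₀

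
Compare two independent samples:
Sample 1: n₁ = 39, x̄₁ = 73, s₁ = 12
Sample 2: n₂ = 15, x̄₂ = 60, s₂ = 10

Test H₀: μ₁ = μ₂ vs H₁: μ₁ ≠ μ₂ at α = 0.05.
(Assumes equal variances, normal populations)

Pooled variance: s²_p = [38×12² + 14×10²]/(52) = 132.1538
s_p = 11.4958
SE = s_p×√(1/n₁ + 1/n₂) = 11.4958×√(1/39 + 1/15) = 3.4927
t = (x̄₁ - x̄₂)/SE = (73 - 60)/3.4927 = 3.7220
df = 52, t-critical = ±2.007
Decision: reject H₀

Answer: t = 3.7220, reject H₀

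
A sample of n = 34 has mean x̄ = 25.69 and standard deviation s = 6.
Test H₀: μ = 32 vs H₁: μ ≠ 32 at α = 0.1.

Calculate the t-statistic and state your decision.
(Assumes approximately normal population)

Answer: t = -6.1322, reject H₀

Derivation:
df = n - 1 = 33
SE = s/√n = 6/√34 = 1.0290
t = (x̄ - μ₀)/SE = (25.69 - 32)/1.0290 = -6.1322
Critical value: t_{0.05,33} = ±1.692
p-value < 0.0001
Decision: reject H₀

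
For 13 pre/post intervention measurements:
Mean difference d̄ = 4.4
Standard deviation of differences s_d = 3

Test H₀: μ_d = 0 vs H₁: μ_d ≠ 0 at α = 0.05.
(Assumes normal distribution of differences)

Answer: t = 5.2878, reject H₀

Derivation:
df = n - 1 = 12
SE = s_d/√n = 3/√13 = 0.8321
t = d̄/SE = 4.4/0.8321 = 5.2878
Critical value: t_{0.025,12} = ±2.179
p-value ≈ 0.0002
Decision: reject H₀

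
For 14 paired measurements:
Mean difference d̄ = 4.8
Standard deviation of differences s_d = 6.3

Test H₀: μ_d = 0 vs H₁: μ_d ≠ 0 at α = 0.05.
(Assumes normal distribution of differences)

Answer: t = 2.8509, reject H₀

Derivation:
df = n - 1 = 13
SE = s_d/√n = 6.3/√14 = 1.6837
t = d̄/SE = 4.8/1.6837 = 2.8509
Critical value: t_{0.025,13} = ±2.160
p-value ≈ 0.0136
Decision: reject H₀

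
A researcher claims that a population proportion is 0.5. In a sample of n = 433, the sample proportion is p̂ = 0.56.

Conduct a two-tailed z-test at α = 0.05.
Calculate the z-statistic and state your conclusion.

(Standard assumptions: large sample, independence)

H₀: p = 0.5, H₁: p ≠ 0.5
Standard error: SE = √(p₀(1-p₀)/n) = √(0.5×0.5/433) = 0.024028
z-statistic: z = (p̂ - p₀)/SE = (0.56 - 0.5)/0.024028 = 2.4971
Critical value: z_0.025 = ±1.960
p-value = 0.0125
Decision: reject H₀ at α = 0.05

Answer: z = 2.4971, reject H₀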